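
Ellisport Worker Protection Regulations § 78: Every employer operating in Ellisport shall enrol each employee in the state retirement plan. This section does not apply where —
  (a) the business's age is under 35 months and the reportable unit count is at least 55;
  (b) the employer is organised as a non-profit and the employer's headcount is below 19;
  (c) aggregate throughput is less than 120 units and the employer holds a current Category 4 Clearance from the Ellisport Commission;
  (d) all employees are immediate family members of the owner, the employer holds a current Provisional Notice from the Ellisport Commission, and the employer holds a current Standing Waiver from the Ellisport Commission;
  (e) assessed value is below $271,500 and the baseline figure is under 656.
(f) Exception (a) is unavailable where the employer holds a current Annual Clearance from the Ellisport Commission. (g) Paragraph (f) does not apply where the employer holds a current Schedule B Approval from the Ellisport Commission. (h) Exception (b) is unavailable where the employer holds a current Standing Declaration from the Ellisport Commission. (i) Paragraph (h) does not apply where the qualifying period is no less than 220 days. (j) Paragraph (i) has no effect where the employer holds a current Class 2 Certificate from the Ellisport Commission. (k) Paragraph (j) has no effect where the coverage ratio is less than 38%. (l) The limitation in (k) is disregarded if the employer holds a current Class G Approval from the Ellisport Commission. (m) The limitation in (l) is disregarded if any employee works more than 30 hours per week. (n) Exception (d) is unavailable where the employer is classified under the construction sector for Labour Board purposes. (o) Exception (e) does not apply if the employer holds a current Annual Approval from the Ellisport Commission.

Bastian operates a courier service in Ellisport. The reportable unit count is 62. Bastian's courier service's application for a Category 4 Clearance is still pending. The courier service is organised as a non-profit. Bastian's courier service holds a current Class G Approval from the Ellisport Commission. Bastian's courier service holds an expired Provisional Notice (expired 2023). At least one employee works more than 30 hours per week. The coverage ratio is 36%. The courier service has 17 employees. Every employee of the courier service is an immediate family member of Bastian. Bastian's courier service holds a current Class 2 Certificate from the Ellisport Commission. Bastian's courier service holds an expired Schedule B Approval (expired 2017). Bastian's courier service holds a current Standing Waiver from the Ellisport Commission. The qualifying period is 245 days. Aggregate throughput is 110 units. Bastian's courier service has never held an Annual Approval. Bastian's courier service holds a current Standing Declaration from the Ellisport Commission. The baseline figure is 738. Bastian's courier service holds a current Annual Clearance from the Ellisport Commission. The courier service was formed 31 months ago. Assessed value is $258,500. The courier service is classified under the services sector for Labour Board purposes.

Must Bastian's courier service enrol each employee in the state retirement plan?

No — exception (b) applies; Bastian's courier service is not required to enrol each employee in the state retirement plan.

Exception (a)'s conditions are all satisfied: the business's age is 31 months, under the 35 months limit; the reportable unit count is 62, meeting the 55 threshold. However, paragraphs (f)–(g) must be considered: (f) operates against (a): a current Annual Clearance is held. (g) does not operate here (no current Schedule B Approval is held), so (f) stands. So (a) is unavailable.
All of (b)'s requirements are met (the employer is a non-profit; the employer's headcount is 17, below the 19 limit). Applying paragraphs (h)–(m): (h) would limit (b) — a current Standing Declaration is held — but (i) sets (h) aside: (i) operates — the qualifying period is 245 days, meeting the 220 days threshold. (j) would limit (i) — a current Class 2 Certificate is held — but (k) sets (j) aside: (k) operates — the coverage ratio is 36%, less than the 38% limit. (l) is engaged (a current Class G Approval is held), but yields to (m): (m) operates — at least one employee exceeds 30 hours/week. (b) remains available.
Exception (c) requires that the employer holds a current Category 4 Clearance from the Ellisport Commission; but there is no Category 4 Clearance in force, so (c) is unavailable.
Exception (d) requires that the employer holds a current Provisional Notice from the Ellisport Commission; but no current Provisional Notice is held, so (d) is unavailable.
Exception (e) does not apply: the baseline figure is 738, not under 656.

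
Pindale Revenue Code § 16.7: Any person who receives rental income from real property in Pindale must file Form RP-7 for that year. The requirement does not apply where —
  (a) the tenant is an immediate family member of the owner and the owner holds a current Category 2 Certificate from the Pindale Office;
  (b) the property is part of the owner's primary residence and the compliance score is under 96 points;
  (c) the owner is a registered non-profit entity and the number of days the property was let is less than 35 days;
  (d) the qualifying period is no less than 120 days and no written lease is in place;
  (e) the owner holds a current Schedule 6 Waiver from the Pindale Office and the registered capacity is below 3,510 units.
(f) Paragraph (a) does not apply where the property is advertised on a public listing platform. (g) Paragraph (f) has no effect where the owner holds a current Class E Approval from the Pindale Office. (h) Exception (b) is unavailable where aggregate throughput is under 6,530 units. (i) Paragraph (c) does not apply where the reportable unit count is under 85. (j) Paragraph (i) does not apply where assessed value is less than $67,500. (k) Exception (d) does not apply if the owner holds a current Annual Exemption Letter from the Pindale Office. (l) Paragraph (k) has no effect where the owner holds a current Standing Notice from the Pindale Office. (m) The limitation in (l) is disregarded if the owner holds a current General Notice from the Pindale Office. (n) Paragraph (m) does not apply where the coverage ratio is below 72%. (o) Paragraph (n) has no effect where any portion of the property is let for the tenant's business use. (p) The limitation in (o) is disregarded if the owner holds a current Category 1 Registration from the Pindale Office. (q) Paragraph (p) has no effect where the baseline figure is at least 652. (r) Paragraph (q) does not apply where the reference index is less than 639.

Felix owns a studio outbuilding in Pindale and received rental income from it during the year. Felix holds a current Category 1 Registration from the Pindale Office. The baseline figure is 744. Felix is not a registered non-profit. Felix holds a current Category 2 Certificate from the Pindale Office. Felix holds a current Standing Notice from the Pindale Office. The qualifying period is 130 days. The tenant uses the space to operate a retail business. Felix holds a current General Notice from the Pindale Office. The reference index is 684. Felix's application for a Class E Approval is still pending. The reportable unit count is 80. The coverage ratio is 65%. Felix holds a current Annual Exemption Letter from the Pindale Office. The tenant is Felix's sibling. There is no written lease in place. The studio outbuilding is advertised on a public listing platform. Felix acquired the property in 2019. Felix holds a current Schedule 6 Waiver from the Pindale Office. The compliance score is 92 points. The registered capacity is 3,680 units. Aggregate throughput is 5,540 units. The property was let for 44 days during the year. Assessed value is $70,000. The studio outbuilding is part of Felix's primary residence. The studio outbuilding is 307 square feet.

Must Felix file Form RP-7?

Yes — Felix must file Form RP-7.

All of (a)'s requirements are met (the tenant is an immediate family member; a current Category 2 Certificate is held). But: (f) operates — the property is publicly advertised. (g) does not operate here (no current Class E Approval is held), so (f) stands. (a) is therefore removed.
Exception (b) is satisfied on its face — the studio outbuilding is part of the primary residence; the compliance score is 92 points, under the 96 points limit. But applying paragraph (h): (h) operates against (b): aggregate throughput is 5,540 units, under the 6,530 units limit. Exception (b) does not apply.
Exception (c) does not apply: Felix is not a registered non-profit.
Exception (d): the qualifying period is 130 days, meeting the 120 days threshold; there is no written lease — every condition holds. However, paragraphs (k)–(r) must be considered: (k) is triggered — a current Annual Exemption Letter is held. (l) would limit (k) — a current Standing Notice is held — but (m) sets (l) aside: (m) operates against (l): a current General Notice is held. (n) would limit (m) — the coverage ratio is 65%, below the 72% limit — but (o) sets (n) aside: (o) operates against (n): the space is let for business use. (p) is triggered (a current Category 1 Registration is held), but is overridden by (q): (q) operates against (p): the baseline figure is 744, meeting the 652 threshold. (r), which would lift (q), does not operate here — the reference index is 684, not less than 639. So (d) is unavailable.
Exception (e) does not apply: the registered capacity is 3,680 units, not below 3,510 units.
No exception is made out. Felix falls within the general rule.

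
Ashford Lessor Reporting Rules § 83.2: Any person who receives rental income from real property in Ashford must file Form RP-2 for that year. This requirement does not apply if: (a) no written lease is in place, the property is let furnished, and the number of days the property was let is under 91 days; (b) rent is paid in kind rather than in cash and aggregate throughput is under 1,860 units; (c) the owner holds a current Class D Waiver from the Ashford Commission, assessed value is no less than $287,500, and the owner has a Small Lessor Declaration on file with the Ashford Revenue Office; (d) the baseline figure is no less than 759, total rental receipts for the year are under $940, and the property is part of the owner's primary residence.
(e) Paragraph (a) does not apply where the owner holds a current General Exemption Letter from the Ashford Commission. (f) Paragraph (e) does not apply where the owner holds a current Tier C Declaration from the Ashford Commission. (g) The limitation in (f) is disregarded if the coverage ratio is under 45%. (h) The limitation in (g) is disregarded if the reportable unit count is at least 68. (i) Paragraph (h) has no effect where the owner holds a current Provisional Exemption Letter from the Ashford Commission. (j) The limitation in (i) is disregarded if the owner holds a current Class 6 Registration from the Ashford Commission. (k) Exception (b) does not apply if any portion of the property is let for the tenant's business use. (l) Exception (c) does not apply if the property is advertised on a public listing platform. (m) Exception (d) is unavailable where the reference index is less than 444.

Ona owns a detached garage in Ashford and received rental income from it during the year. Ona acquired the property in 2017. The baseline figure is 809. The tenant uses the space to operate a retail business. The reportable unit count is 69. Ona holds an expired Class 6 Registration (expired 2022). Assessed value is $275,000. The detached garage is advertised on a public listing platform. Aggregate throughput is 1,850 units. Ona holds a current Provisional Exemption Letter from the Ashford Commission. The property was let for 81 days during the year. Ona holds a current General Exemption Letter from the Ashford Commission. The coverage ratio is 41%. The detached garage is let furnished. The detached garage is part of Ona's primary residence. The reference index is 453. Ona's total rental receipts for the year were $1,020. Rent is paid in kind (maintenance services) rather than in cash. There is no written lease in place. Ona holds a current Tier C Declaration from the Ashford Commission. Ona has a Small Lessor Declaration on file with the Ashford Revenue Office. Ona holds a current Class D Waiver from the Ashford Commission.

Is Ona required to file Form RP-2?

Yes — Ona must file Form RP-2.

Exception (a): there is no written lease; the property is let furnished; the number of days the property was let is 81 days, under the 91 days limit — every condition holds. However, paragraphs (e)–(j) must be considered: (e) operates against (a): a current General Exemption Letter is held. (f) would limit (e) — a current Tier C Declaration is held — but (g) sets (f) aside: (g) applies — the coverage ratio is 41%, under the 45% limit. (h) would limit (g) — the reportable unit count is 69, meeting the 68 threshold — but (i) sets (h) aside: (i) applies — a current Provisional Exemption Letter is held. (j) is not triggered (there is no Class 6 Registration in force), so (i) stands. (a) is therefore removed.
All of (b)'s requirements are met (rent is paid in kind; aggregate throughput is 1,850 units, under the 1,860 units limit). But applying paragraph (k): (k) is engaged — the space is let for business use. So (b) is unavailable.
Exception (c) requires that assessed value is no less than $287,500; but assessed value is $275,000, short of $287,500, so (c) is unavailable.
Exception (d) does not apply: total rental receipts for the year are $1,020, not under $940.
Every exception is unavailable, so the rule governs.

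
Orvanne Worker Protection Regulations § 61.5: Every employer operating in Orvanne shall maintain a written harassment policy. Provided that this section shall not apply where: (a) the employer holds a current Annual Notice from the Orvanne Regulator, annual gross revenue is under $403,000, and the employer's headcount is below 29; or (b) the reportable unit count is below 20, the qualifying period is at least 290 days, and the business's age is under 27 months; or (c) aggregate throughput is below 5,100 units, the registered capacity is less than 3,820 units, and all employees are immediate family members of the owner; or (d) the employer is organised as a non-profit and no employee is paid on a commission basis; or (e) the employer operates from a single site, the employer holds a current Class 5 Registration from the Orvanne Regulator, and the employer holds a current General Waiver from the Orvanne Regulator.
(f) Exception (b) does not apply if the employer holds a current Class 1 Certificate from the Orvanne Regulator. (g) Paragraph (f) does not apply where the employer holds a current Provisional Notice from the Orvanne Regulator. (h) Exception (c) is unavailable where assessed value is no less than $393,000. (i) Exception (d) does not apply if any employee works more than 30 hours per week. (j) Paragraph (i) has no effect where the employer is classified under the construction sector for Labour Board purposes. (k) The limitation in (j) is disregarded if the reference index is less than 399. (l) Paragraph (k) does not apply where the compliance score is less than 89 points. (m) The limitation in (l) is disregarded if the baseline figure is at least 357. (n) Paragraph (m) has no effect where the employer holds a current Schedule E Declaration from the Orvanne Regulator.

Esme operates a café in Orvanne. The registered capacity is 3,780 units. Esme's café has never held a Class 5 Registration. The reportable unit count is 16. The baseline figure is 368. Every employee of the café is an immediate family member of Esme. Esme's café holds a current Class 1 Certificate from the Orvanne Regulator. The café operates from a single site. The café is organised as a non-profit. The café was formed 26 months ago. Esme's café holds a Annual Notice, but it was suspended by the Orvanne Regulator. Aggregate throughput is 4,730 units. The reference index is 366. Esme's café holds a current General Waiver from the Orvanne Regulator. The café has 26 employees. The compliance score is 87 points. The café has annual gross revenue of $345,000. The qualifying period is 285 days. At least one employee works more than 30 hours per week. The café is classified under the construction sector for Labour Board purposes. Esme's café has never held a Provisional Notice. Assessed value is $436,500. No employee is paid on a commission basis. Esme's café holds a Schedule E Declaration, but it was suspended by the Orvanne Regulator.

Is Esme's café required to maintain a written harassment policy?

Yes — Esme's café must maintain a written harassment policy.

Exception (a) does not apply: the Annual Notice is not current.
Exception (b) requires that the qualifying period is at least 290 days; but the qualifying period is 285 days, short of 290 days, so (b) is unavailable.
All of (c)'s requirements are met (aggregate throughput is 4,730 units, below the 5,100 units limit; the registered capacity is 3,780 units, less than the 3,820 units limit; every employee is an immediate family member). But: (h) operates against (c): assessed value is $436,500, meeting the $393,000 threshold. So (c) is unavailable.
Exception (d) is satisfied on its face — the employer is a non-profit; no employee is paid on commission. Turning to paragraphs (i)–(n): (i) operates against (d): at least one employee exceeds 30 hours/week. (j) would limit (i) — the café is classified under the construction sector — but (k) sets (j) aside: (k) operates against (j): the reference index is 366, less than the 399 limit. (l) applies (the compliance score is 87 points, less than the 89 points limit), but yields to (m): (m) operates against (l): the baseline figure is 368, meeting the 357 threshold. (n), which would lift (m), is inapplicable — no current Schedule E Declaration is held. (d) is therefore removed.
Exception (e) requires that the employer holds a current Class 5 Registration from the Orvanne Regulator; but there is no Class 5 Registration in force, so (e) is unavailable.
No exception is made out. Esme's café falls within the general rule.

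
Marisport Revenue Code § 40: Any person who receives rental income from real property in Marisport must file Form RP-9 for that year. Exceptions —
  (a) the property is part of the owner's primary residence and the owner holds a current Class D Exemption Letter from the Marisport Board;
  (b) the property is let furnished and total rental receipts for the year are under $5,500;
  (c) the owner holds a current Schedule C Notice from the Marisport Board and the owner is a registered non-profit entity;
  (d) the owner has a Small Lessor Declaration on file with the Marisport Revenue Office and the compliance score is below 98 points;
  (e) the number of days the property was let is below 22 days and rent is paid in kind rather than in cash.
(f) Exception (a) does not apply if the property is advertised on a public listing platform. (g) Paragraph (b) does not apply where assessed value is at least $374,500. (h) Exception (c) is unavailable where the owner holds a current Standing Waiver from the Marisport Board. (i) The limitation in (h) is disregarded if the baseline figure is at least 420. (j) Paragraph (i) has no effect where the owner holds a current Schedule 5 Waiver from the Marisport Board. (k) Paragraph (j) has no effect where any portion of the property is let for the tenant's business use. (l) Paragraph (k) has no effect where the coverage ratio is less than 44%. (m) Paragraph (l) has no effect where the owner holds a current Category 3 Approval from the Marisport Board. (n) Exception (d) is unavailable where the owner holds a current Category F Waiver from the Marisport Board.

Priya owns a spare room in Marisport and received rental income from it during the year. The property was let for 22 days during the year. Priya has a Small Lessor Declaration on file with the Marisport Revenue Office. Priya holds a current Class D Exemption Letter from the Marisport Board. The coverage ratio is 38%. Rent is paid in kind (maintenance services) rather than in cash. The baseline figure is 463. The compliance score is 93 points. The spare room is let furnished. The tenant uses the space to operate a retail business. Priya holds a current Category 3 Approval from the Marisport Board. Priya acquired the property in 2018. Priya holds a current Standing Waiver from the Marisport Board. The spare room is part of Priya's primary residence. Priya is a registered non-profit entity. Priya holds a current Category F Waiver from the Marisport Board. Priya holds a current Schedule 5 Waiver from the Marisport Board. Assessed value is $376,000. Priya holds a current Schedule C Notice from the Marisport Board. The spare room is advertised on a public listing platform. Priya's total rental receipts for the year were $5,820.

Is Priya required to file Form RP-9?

No — exception (c) applies; Priya is not required to file Form RP-9.

Exception (a): the spare room is part of the primary residence; a current Class D Exemption Letter is held — every condition holds. But applying paragraph (f): (f) operates against (a): the property is publicly advertised. Exception (a) does not apply.
Exception (b) fails — total rental receipts for the year are $5,820, not under $5,500.
Exception (c)'s conditions are all satisfied: a current Schedule C Notice is held; Priya is a registered non-profit. As to paragraphs (h)–(m): (h) would limit (c) — a current Standing Waiver is held — but (i) sets (h) aside: (i) operates against (h): the baseline figure is 463, meeting the 420 threshold. (j) would limit (i) — a current Schedule 5 Waiver is held — but (k) sets (j) aside: (k) applies — the space is let for business use. (l) operates (the coverage ratio is 38%, less than the 44% limit), but is itself disapplied by (m): (m) is engaged — a current Category 3 Approval is held. Exception (c) stands.
Exception (d): a Small Lessor Declaration is on file; the compliance score is 93 points, below the 98 points limit — every condition holds. But: (n) operates against (d): a current Category F Waiver is held. (d) is therefore removed.
Exception (e) fails — the number of days the property was let is 22 days, not below 22 days.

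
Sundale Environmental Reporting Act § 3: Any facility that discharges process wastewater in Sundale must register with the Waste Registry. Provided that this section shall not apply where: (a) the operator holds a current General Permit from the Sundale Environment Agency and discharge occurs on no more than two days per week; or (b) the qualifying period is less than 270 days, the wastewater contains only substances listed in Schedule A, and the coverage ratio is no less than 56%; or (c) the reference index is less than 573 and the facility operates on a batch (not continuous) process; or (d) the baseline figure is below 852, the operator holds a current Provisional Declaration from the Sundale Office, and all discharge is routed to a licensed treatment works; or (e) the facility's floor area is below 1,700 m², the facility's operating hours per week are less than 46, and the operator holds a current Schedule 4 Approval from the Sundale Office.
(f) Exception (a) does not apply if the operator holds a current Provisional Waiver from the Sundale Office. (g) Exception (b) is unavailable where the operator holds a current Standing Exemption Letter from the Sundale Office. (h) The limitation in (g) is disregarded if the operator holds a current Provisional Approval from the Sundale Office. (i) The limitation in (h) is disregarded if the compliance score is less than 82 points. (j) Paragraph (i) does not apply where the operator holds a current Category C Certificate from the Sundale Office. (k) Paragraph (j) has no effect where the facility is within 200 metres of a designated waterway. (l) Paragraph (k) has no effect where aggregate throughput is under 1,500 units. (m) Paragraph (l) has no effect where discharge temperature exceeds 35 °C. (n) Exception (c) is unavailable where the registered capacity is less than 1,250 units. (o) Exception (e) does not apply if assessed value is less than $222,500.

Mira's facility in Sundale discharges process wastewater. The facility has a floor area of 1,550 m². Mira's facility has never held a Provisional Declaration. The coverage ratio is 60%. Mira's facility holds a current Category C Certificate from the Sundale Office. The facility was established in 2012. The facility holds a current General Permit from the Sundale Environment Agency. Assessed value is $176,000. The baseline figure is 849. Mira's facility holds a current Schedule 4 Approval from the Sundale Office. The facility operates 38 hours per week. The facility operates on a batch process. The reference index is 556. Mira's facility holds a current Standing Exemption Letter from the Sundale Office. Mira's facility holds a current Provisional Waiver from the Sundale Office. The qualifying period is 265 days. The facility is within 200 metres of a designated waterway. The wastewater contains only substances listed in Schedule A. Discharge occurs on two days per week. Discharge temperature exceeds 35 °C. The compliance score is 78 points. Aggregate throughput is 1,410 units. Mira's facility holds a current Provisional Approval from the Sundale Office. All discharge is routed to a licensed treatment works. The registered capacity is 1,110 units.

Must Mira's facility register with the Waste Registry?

Exception (a)'s conditions are all satisfied: a current General Permit is held; discharge occurs on no more than two days per week. But applying paragraph (f): (f) operates against (a): a current Provisional Waiver is held. (a) is therefore removed.
Exception (b): the qualifying period is 265 days, less than the 270 days limit; the wastewater is Schedule-A-only; the coverage ratio is 60%, meeting the 56% threshold — every condition holds. However, paragraphs (g)–(m) must be considered: (g) is engaged — a current Standing Exemption Letter is held. (h) would limit (g) — a current Provisional Approval is held — but (i) sets (h) aside: (i) operates — the compliance score is 78 points, less than the 82 points limit. (j) is triggered (a current Category C Certificate is held), but is set aside by (k): (k) operates against (j): the facility is within 200 m of a designated waterway. (l) is triggered (aggregate throughput is 1,410 units, under the 1,500 units limit), but is itself disapplied by (m): (m) operates against (l): discharge temperature exceeds 35 °C. So (b) is unavailable.
Exception (c) is satisfied on its face — the reference index is 556, less than the 573 limit; the facility operates on a batch process. But applying paragraph (n): (n) operates against (c): the registered capacity is 1,110 units, less than the 1,250 units limit. (c) is therefore removed.
Exception (d) does not apply: no current Provisional Declaration is held.
Exception (e) is satisfied on its face — the facility's floor area is 1,550 m², below the 1,700 m² limit; the facility's operating hours per week are 38, less than the 46 limit; a current Schedule 4 Approval is held. But: (o) operates against (e): assessed value is $176,000, less than the $222,500 limit. So (e) is unavailable.
No exception is made out. Mira's facility falls within the general rule.

Yes — Mira's facility must register with the Waste Registry.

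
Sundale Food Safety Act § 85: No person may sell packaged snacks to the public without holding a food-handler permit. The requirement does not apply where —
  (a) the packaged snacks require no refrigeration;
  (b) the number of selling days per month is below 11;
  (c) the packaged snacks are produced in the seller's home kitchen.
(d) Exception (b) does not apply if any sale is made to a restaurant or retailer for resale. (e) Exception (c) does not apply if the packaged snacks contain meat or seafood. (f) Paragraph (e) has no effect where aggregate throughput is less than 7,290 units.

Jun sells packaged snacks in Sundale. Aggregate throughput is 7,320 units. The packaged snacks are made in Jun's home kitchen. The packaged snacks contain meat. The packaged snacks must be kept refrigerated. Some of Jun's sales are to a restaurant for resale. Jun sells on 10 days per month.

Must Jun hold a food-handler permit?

Exception (a) requires that the packaged snacks require no refrigeration; but the packaged snacks require refrigeration, so (a) is unavailable.
All of (b)'s requirements are met (the number of selling days per month is 10, below the 11 limit). However, paragraph (d) must be considered: (d) operates against (b): some sales are to a restaurant for resale. Exception (b) does not apply.
Exception (c) is satisfied on its face — the packaged snacks are home-kitchen produced. However, paragraphs (e)–(f) must be considered: (e) operates — the packaged snacks contain meat. (f) is not engaged (aggregate throughput is 7,320 units, not less than 7,290 units), so (e) stands. (c) is therefore removed.
None of the exceptions is available; § 85 applies in full.

Yes — Jun must hold a food-handler permit.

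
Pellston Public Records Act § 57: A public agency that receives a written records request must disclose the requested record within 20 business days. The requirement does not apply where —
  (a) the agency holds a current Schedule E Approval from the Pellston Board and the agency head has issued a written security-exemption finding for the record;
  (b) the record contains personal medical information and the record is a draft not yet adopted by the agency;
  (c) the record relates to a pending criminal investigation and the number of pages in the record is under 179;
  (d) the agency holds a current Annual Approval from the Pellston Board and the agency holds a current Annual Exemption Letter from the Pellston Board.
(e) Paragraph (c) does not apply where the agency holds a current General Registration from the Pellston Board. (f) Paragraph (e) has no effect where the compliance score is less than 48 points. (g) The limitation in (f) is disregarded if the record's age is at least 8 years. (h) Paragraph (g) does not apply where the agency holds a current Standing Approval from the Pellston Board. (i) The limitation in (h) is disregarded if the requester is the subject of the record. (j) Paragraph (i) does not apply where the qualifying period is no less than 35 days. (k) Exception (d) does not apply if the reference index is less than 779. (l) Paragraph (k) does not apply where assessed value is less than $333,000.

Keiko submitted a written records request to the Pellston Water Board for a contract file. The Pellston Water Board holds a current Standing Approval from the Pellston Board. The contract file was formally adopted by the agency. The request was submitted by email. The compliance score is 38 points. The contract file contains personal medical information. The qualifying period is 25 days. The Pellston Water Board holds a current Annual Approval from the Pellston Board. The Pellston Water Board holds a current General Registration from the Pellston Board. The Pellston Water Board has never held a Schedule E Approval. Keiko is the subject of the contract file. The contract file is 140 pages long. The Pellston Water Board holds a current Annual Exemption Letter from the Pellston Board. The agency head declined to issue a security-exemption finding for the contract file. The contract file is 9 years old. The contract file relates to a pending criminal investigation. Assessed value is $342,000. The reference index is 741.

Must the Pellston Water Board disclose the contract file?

Yes — the Pellston Water Board must disclose the contract file.

Exception (a) fails — there is no Schedule E Approval in force.
Exception (b) does not apply: the contract file has been formally adopted.
All of (c)'s requirements are met (the contract file relates to a pending investigation; the number of pages in the record is 140, under the 179 limit). But applying paragraphs (e)–(j): (e) operates against (c): a current General Registration is held. (f) is triggered (the compliance score is 38 points, less than the 48 points limit), but is itself disapplied by (g): (g) operates against (f): the record's age is 9 years, meeting the 8 years threshold. (h) would limit (g) — a current Standing Approval is held — but (i) sets (h) aside: (i) operates — Keiko is the subject of the contract file. (j), which would lift (i), is not engaged — the qualifying period is 25 days, short of 35 days. Exception (c) does not apply.
All of (d)'s requirements are met (a current Annual Approval is held; a current Annual Exemption Letter is held). Turning to paragraphs (k)–(l): (k) applies — the reference index is 741, less than the 779 limit. (l) is not engaged (assessed value is $342,000, not less than $333,000), so (k) stands. Exception (d) does not apply.
Every exception is unavailable, so the rule governs.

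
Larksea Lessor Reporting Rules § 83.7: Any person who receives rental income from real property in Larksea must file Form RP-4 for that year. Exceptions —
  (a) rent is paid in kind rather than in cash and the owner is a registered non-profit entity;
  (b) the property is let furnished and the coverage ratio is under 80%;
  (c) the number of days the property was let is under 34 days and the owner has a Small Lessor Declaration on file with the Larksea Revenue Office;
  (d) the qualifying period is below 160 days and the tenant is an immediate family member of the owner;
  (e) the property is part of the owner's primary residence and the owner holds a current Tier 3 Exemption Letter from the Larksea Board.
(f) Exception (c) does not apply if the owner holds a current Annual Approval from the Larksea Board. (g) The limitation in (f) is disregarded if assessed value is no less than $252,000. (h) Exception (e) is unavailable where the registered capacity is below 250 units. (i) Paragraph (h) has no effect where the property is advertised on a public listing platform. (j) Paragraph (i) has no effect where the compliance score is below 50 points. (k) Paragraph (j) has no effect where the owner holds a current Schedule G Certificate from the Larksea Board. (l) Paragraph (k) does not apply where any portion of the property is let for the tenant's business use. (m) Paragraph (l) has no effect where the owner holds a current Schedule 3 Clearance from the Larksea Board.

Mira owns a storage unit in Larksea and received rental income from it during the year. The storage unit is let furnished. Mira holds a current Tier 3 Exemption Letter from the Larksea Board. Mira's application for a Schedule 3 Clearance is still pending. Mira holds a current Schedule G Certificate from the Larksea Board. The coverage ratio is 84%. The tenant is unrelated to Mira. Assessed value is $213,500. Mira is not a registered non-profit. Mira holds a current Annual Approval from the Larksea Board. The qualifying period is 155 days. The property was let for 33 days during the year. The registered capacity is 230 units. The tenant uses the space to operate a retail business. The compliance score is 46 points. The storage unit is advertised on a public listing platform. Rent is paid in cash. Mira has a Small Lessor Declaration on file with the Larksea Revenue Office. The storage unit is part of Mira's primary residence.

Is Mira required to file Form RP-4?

Exception (a) requires that rent is paid in kind rather than in cash; but rent is paid in cash, so (a) is unavailable.
Exception (b) requires that the coverage ratio is under 80%; but the coverage ratio is 84%, not under 80%, so (b) is unavailable.
Exception (c): the number of days the property was let is 33 days, under the 34 days limit; a Small Lessor Declaration is on file — every condition holds. However, paragraphs (f)–(g) must be considered: (f) is engaged — a current Annual Approval is held. (g) is inapplicable (assessed value is $213,500, short of $252,000), so (f) stands. (c) is therefore removed.
Exception (d) requires that the tenant is an immediate family member of the owner; but the tenant is unrelated to the owner, so (d) is unavailable.
Exception (e): the storage unit is part of the primary residence; a current Tier 3 Exemption Letter is held — every condition holds. However, paragraphs (h)–(m) must be considered: (h) operates against (e): the registered capacity is 230 units, below the 250 units limit. (i) is engaged (the property is publicly advertised), but is overridden by (j): (j) operates against (i): the compliance score is 46 points, below the 50 points limit. (k) applies (a current Schedule G Certificate is held), but is itself disapplied by (l): (l) is triggered — the space is let for business use. (m) is inapplicable (no current Schedule 3 Clearance is held), so (l) stands. So (e) is unavailable.
None of the exceptions is available; § 83.7 applies in full.

Yes — Mira must file Form RP-4.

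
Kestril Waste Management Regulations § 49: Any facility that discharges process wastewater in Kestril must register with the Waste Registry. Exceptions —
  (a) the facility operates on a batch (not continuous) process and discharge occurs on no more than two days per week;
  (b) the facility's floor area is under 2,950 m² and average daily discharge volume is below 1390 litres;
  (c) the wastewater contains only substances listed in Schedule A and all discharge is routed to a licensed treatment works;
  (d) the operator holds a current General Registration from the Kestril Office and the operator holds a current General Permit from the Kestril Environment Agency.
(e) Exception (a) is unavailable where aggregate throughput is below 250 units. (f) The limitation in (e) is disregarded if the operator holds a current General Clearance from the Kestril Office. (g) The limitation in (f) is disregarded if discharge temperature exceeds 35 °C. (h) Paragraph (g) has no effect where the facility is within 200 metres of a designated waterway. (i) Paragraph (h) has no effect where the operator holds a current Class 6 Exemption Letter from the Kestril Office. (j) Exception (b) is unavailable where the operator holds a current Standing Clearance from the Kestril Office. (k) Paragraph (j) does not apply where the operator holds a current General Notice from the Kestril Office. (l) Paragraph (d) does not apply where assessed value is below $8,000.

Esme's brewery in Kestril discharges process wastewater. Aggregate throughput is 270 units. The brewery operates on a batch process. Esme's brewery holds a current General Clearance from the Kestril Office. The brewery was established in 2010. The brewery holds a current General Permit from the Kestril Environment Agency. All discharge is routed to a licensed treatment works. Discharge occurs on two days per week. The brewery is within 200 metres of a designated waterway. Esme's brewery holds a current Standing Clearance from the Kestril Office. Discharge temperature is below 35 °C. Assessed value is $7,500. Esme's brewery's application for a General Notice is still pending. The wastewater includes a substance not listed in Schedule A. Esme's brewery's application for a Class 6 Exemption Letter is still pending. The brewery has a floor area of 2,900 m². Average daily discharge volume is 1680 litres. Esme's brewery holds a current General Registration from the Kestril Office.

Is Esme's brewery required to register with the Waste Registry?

No — exception (a) applies; Esme's brewery is not required to register with the Waste Registry.

All of (a)'s requirements are met (the facility operates on a batch process; discharge occurs on no more than two days per week). Under paragraphs (e)–(i): (e), which would limit (a), is inapplicable: aggregate throughput is 270 units, not below 250 units. So (a) applies.
Exception (b) does not apply: average daily discharge volume is 1680 litres, not below 1390 litres.
Exception (c) does not apply: the wastewater includes a non-Schedule-A substance.
Exception (d)'s conditions are all satisfied: a current General Registration is held; a current General Permit is held. But: (l) is engaged — assessed value is $7,500, below the $8,000 limit. Exception (d) does not apply.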